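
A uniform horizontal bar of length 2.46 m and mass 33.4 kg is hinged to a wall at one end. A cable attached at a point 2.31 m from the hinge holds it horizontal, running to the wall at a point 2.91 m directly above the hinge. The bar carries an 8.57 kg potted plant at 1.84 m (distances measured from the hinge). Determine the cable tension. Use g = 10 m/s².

Take moments about the hinge.
Beam weight: 33.4 × 10 = 334 N down at 1.23 m → arm 1.23 m, τ = 334 × 1.23 = 410.8 N·m clockwise.
Potted plant: 8.57 × 10 = 85.7 N down at 1.84 m → arm 1.84 m, τ = 85.7 × 1.84 = 157.7 N·m clockwise.
Total clockwise load moment = 568.5 N·m.
The cable tension T acts at 2.31 m; only its component perpendicular to the bar, T sinθ, produces torque. sinθ = h/√(h²+d²) = 2.91/√(2.91²+2.31²) = 0.7832.
Στ = 0 ⇒ T × 2.31 × 0.7832 = 568.5 ⇒ T = 568.5 / 1.809 = 314 N.

T ≈ 314 N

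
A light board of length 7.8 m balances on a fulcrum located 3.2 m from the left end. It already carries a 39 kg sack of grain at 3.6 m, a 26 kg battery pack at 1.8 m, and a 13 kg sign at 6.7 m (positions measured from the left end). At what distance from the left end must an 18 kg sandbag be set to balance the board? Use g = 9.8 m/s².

x ≈ 1.83 m from the left end

Taking torques about the fulcrum (at 3.2 m from the left end):
Sack of grain: 39 × 9.8 = 382.2 N down at 3.6 m → arm 0.4 m, τ = 382.2 × 0.4 = 152.9 N·m clockwise.
Battery pack: 26 × 9.8 = 254.8 N down at 1.8 m → arm 1.4 m, τ = 254.8 × 1.4 = 356.7 N·m counterclockwise.
Sign: 13 × 9.8 = 127.4 N down at 6.7 m → arm 3.5 m, τ = 127.4 × 3.5 = 445.9 N·m clockwise.
Net moment of existing loads = 242.1 N·m clockwise.
The sandbag weighs 18 × 9.8 = 176.4 N and must supply an equal counterclockwise moment, so its lever arm about the fulcrum is 242.1 / 176.4 = 1.37 m.
That puts it at 3.2 − 1.37 = 1.83 m from the left end.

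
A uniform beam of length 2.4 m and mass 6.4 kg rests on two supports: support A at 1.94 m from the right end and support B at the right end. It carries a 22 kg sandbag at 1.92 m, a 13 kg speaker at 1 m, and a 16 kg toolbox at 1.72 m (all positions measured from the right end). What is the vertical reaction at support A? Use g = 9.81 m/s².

Take moments about support B.
Beam weight: 6.4 × 9.81 = 62.78 N down at 1.2 m → arm 1.2 m, τ = 62.78 × 1.2 = 75.34 N·m counterclockwise.
Sandbag: 22 × 9.81 = 215.8 N down at 1.92 m → arm 1.92 m, τ = 215.8 × 1.92 = 414.3 N·m counterclockwise.
Speaker: 13 × 9.81 = 127.5 N down at 1 m → arm 1 m, τ = 127.5 × 1 = 127.5 N·m counterclockwise.
Toolbox: 16 × 9.81 = 157 N down at 1.72 m → arm 1.72 m, τ = 157 × 1.72 = 270 N·m counterclockwise.
Net load moment about support B = 887.1 N·m counterclockwise.
Reaction R at support A is upward at 1.94 m, arm 1.94 m → moment R × 1.94 clockwise.
Balancing moments: R × 1.94 = 887.1, giving R = 457 N.

R_A ≈ 457 N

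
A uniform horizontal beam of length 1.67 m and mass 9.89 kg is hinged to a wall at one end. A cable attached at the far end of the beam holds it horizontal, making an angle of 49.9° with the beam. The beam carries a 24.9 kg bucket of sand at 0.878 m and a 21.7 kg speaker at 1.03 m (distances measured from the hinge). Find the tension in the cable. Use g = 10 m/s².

Take moments about the hinge.
Beam weight: 9.89 × 10 = 98.9 N down at 0.835 m → arm 0.835 m, τ = 98.9 × 0.835 = 82.58 N·m clockwise.
Bucket of sand: 24.9 × 10 = 249 N down at 0.878 m → arm 0.878 m, τ = 249 × 0.878 = 218.6 N·m clockwise.
Speaker: 21.7 × 10 = 217 N down at 1.03 m → arm 1.03 m, τ = 217 × 1.03 = 223.5 N·m clockwise.
Total clockwise load moment = 524.7 N·m.
The cable tension T acts at 1.67 m; only its component perpendicular to the beam, T sinθ, produces torque. sin 49.9° = 0.7649.
Setting net torque to zero: T × 1.67 × 0.7649 = 524.7 → T = 524.7 / 1.277 = 411 N.

T ≈ 411 N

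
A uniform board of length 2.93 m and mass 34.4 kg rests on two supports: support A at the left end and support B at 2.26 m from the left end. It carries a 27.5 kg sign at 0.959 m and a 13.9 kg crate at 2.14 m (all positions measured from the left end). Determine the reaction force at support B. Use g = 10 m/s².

Sum moments about support A (its reaction then has zero moment arm).
Beam weight: 34.4 × 10 = 344 N down at 1.465 m → arm 1.465 m, τ = 344 × 1.465 = 504 N·m clockwise.
Sign: 27.5 × 10 = 275 N down at 0.959 m → arm 0.959 m, τ = 275 × 0.959 = 263.7 N·m clockwise.
Crate: 13.9 × 10 = 139 N down at 2.14 m → arm 2.14 m, τ = 139 × 2.14 = 297.5 N·m clockwise.
Net load moment about support A = 1065 N·m clockwise.
Reaction R at support B is upward at 2.26 m, arm 2.26 m → moment R × 2.26 counterclockwise.
Στ = 0 ⇒ R × 2.26 = 1065 ⇒ R = 471 N.

R_B ≈ 471 N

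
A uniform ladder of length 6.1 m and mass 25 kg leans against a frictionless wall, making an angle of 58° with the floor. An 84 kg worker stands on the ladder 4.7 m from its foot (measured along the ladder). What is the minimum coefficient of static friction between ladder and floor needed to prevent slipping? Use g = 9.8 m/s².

About the foot of the ladder:
Ladder weight 25×9.8 = 245 N acts at 3.05 m along the ladder; its horizontal arm is 3.05·cos58° = 1.616 m → τ = 395.9 N·m clockwise.
Worker: 84×9.8 = 823.2 N at 4.7 m → arm 2.491 m → τ = 2051 N·m clockwise.
Wall normal N acts horizontally at the top; its moment arm is the height L sinθ = 6.1·sin58° = 5.173 m, counterclockwise.
For rotational equilibrium, N × 5.173 = 2447, so N = 473 N.
ΣFx = 0 ⇒ f = N_wall = 473 N. ΣFy = 0 ⇒ N_floor = 1068 N.
μ_min = f / N_floor = 473 / 1068 = 0.443.

μ_min ≈ 0.443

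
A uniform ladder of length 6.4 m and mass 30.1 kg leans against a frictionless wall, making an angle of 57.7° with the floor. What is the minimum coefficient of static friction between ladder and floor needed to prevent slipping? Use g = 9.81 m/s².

μ_min ≈ 0.316

Taking torques about the foot of the ladder:
Ladder weight 30.1×9.81 = 295.3 N acts at 3.2 m along the ladder; its horizontal arm is 3.2·cos57.7° = 1.71 m → τ = 505 N·m clockwise.
Wall normal N acts horizontally at the top; its moment arm is the height L sinθ = 6.4·sin57.7° = 5.41 m, counterclockwise.
Balancing moments: N × 5.41 = 505, giving N = 93.35 N.
ΣFx = 0 ⇒ f = N_wall = 93.35 N. ΣFy = 0 ⇒ N_floor = 295.3 N.
μ_min = f / N_floor = 93.35 / 295.3 = 0.316.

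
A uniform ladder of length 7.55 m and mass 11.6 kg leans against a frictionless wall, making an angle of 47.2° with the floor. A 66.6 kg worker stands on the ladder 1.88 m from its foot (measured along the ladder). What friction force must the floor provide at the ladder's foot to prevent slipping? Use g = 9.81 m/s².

f ≈ 203 N

Taking torques about the foot of the ladder:
Ladder weight 11.6×9.81 = 113.8 N acts at 3.775 m along the ladder; its horizontal arm is 3.775·cos47.2° = 2.565 m → τ = 291.9 N·m clockwise.
Worker: 66.6×9.81 = 653.3 N at 1.88 m → arm 1.277 m → τ = 834.3 N·m clockwise.
Wall normal N acts horizontally at the top; its moment arm is the height L sinθ = 7.55·sin47.2° = 5.54 m, counterclockwise.
For rotational equilibrium, N × 5.54 = 1126, so N = 203 N.
ΣFx = 0: friction at the foot balances the wall's push, so f = N_wall = 203 N.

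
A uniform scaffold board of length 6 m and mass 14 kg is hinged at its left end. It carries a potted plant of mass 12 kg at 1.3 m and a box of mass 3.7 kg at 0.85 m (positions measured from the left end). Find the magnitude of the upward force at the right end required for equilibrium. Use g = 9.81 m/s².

Taking torques about the left end:
Beam weight: 14 × 9.81 = 137.3 N down at 3 m → arm 3 m, τ = 137.3 × 3 = 411.9 N·m clockwise.
Potted plant: 12 × 9.81 = 117.7 N down at 1.3 m → arm 1.3 m, τ = 117.7 × 1.3 = 153 N·m clockwise.
Box: 3.7 × 9.81 = 36.3 N down at 0.85 m → arm 0.85 m, τ = 36.3 × 0.85 = 30.85 N·m clockwise.
Net moment of the loads = 595.8 N·m clockwise.
The upward force F acts at the right end, arm 6 m, giving F × 6 counterclockwise.
Setting net torque to zero: F × 6 = 595.8 → F = 595.8 / 6 = 99.3 N.

F ≈ 99.3 N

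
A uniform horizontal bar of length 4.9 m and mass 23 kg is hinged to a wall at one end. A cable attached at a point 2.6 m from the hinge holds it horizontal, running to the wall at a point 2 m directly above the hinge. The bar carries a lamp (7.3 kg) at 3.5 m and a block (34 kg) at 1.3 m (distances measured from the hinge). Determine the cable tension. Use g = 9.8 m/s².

Sum moments about the hinge (the unknown hinge reaction has zero arm there).
Beam weight: 23 × 9.8 = 225.4 N down at 2.45 m → arm 2.45 m, τ = 225.4 × 2.45 = 552.2 N·m clockwise.
Lamp: 7.3 × 9.8 = 71.54 N down at 3.5 m → arm 3.5 m, τ = 71.54 × 3.5 = 250.4 N·m clockwise.
Block: 34 × 9.8 = 333.2 N down at 1.3 m → arm 1.3 m, τ = 333.2 × 1.3 = 433.2 N·m clockwise.
Total clockwise load moment = 1236 N·m.
The cable tension T acts at 2.6 m; only its component perpendicular to the bar, T sinθ, produces torque. sinθ = h/√(h²+d²) = 2/√(2²+2.6²) = 0.6097.
Balancing moments: T × 2.6 × 0.6097 = 1236, giving T = 1236 / 1.585 = 780 N.

T ≈ 780 N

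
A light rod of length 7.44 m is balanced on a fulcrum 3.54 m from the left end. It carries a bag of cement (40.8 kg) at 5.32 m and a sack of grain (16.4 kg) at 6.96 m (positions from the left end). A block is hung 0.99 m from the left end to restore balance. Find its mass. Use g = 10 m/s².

m ≈ 50.5 kg

Take moments about the fulcrum (at 3.54 m from the left end).
Bag of cement: 40.8 × 10 = 408 N down at 5.32 m → arm 1.78 m, τ = 408 × 1.78 = 726.2 N·m clockwise.
Sack of grain: 16.4 × 10 = 164 N down at 6.96 m → arm 3.42 m, τ = 164 × 3.42 = 560.9 N·m clockwise.
Net moment of known loads = 1287 N·m clockwise.
An unknown mass m at 0.99 m has arm 2.55 m; its moment is m·g·2.55 counterclockwise.
Setting net torque to zero: m × 10 × 2.55 = 1287 → m = 1287 / (10 × 2.55) = 50.5 kg.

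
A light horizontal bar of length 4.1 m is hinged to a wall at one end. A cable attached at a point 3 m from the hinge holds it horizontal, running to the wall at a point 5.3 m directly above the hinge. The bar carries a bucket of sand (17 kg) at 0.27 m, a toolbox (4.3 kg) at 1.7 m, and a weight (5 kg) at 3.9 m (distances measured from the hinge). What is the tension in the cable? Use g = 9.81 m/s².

About the hinge:
Bucket of sand: 17 × 9.81 = 166.8 N down at 0.27 m → arm 0.27 m, τ = 166.8 × 0.27 = 45.04 N·m clockwise.
Toolbox: 4.3 × 9.81 = 42.18 N down at 1.7 m → arm 1.7 m, τ = 42.18 × 1.7 = 71.71 N·m clockwise.
Weight: 5 × 9.81 = 49.05 N down at 3.9 m → arm 3.9 m, τ = 49.05 × 3.9 = 191.3 N·m clockwise.
Total clockwise load moment = 308.1 N·m.
The cable tension T acts at 3 m; only its component perpendicular to the bar, T sinθ, produces torque. sinθ = h/√(h²+d²) = 5.3/√(5.3²+3²) = 0.8703.
Στ = 0 ⇒ T × 3 × 0.8703 = 308.1 ⇒ T = 308.1 / 2.611 = 118 N.

T ≈ 118 N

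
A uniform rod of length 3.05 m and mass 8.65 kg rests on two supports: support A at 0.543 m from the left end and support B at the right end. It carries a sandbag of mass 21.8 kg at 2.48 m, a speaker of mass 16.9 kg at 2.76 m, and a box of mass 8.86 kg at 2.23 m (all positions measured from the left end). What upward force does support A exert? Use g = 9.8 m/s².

R_A ≈ 148 N

Choose support B as the axis so its reaction then has zero moment arm.
Beam weight: 8.65 × 9.8 = 84.77 N down at 1.525 m → arm 1.525 m, τ = 84.77 × 1.525 = 129.3 N·m counterclockwise.
Sandbag: 21.8 × 9.8 = 213.6 N down at 2.48 m → arm 0.57 m, τ = 213.6 × 0.57 = 121.8 N·m counterclockwise.
Speaker: 16.9 × 9.8 = 165.6 N down at 2.76 m → arm 0.29 m, τ = 165.6 × 0.29 = 48.02 N·m counterclockwise.
Box: 8.86 × 9.8 = 86.83 N down at 2.23 m → arm 0.82 m, τ = 86.83 × 0.82 = 71.2 N·m counterclockwise.
Net load moment about support B = 370.3 N·m counterclockwise.
Reaction R at support A is upward at 0.543 m, arm 2.507 m → moment R × 2.507 clockwise.
Στ = 0 ⇒ R × 2.507 = 370.3 ⇒ R = 148 N.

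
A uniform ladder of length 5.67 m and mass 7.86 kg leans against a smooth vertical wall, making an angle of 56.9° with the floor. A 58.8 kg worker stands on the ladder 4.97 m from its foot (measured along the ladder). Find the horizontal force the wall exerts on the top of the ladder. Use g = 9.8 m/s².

About the foot of the ladder:
Ladder weight 7.86×9.8 = 77.03 N acts at 2.835 m along the ladder; its horizontal arm is 2.835·cos56.9° = 1.548 m → τ = 119.2 N·m clockwise.
Worker: 58.8×9.8 = 576.2 N at 4.97 m → arm 2.714 m → τ = 1564 N·m clockwise.
Wall normal N acts horizontally at the top; its moment arm is the height L sinθ = 5.67·sin56.9° = 4.75 m, counterclockwise.
Balancing moments: N × 4.75 = 1683, giving N = 354 N.

N_wall ≈ 354 N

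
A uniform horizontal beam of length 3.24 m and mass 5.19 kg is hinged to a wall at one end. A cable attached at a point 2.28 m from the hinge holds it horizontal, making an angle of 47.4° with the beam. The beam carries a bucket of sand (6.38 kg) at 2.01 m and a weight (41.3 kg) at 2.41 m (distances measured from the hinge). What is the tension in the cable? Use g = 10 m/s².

About the hinge:
Beam weight: 5.19 × 10 = 51.9 N down at 1.62 m → arm 1.62 m, τ = 51.9 × 1.62 = 84.08 N·m clockwise.
Bucket of sand: 6.38 × 10 = 63.8 N down at 2.01 m → arm 2.01 m, τ = 63.8 × 2.01 = 128.2 N·m clockwise.
Weight: 41.3 × 10 = 413 N down at 2.41 m → arm 2.41 m, τ = 413 × 2.41 = 995.3 N·m clockwise.
Total clockwise load moment = 1208 N·m.
The cable tension T acts at 2.28 m; only its component perpendicular to the beam, T sinθ, produces torque. sin 47.4° = 0.7361.
For rotational equilibrium, T × 2.28 × 0.7361 = 1208, so T = 1208 / 1.678 = 720 N.

T ≈ 720 N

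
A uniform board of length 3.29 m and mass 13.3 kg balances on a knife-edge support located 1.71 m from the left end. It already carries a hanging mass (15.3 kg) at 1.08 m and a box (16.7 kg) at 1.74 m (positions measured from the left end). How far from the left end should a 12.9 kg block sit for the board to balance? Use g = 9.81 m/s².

x ≈ 2.49 m from the left end

Choose the knife-edge support (at 1.71 m from the left end) as the axis so the support reaction has zero arm there.
Beam weight: 13.3 × 9.81 = 130.5 N down at 1.645 m → arm 0.065 m, τ = 130.5 × 0.065 = 8.482 N·m counterclockwise.
Hanging mass: 15.3 × 9.81 = 150.1 N down at 1.08 m → arm 0.63 m, τ = 150.1 × 0.63 = 94.56 N·m counterclockwise.
Box: 16.7 × 9.81 = 163.8 N down at 1.74 m → arm 0.03 m, τ = 163.8 × 0.03 = 4.914 N·m clockwise.
Net moment of existing loads = 98.13 N·m counterclockwise.
The block weighs 12.9 × 9.81 = 126.5 N and must supply an equal clockwise moment, so its lever arm about the knife-edge support is 98.13 / 126.5 = 0.776 m.
That puts it at 1.71 + 0.776 = 2.49 m from the left end.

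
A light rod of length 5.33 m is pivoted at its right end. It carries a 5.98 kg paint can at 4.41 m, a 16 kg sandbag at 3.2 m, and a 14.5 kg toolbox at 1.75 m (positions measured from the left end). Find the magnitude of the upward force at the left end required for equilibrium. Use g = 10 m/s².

About the right end:
Paint can: 5.98 × 10 = 59.8 N down at 4.41 m → arm 0.92 m, τ = 59.8 × 0.92 = 55.02 N·m counterclockwise.
Sandbag: 16 × 10 = 160 N down at 3.2 m → arm 2.13 m, τ = 160 × 2.13 = 340.8 N·m counterclockwise.
Toolbox: 14.5 × 10 = 145 N down at 1.75 m → arm 3.58 m, τ = 145 × 3.58 = 519.1 N·m counterclockwise.
Net moment of the loads = 914.9 N·m counterclockwise.
The upward force F acts at the left end, arm 5.33 m, giving F × 5.33 clockwise.
Balancing moments: F × 5.33 = 914.9, giving F = 914.9 / 5.33 = 172 N.

F ≈ 172 N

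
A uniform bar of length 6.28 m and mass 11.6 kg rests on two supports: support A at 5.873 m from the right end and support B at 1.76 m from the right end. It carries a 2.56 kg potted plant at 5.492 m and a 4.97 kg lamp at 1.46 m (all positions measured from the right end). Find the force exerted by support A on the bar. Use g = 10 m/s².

About support B:
Beam weight: 11.6 × 10 = 116 N down at 3.14 m → arm 1.38 m, τ = 116 × 1.38 = 160.1 N·m counterclockwise.
Potted plant: 2.56 × 10 = 25.6 N down at 5.492 m → arm 3.732 m, τ = 25.6 × 3.732 = 95.54 N·m counterclockwise.
Lamp: 4.97 × 10 = 49.7 N down at 1.46 m → arm 0.3 m, τ = 49.7 × 0.3 = 14.91 N·m clockwise.
Net load moment about support B = 240.7 N·m counterclockwise.
Reaction R at support A is upward at 5.873 m, arm 4.113 m → moment R × 4.113 clockwise.
Balancing moments: R × 4.113 = 240.7, giving R = 58.5 N.

R_A ≈ 58.5 N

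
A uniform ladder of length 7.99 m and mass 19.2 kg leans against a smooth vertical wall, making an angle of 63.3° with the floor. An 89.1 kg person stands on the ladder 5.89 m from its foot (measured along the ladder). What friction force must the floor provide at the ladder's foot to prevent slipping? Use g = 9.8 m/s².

f ≈ 371 N

Choose the foot of the ladder as the axis so the floor normal and friction both act there and drop out.
Ladder weight 19.2×9.8 = 188.2 N acts at 3.995 m along the ladder; its horizontal arm is 3.995·cos63.3° = 1.795 m → τ = 337.8 N·m clockwise.
Person: 89.1×9.8 = 873.2 N at 5.89 m → arm 2.646 m → τ = 2310 N·m clockwise.
Wall normal N acts horizontally at the top; its moment arm is the height L sinθ = 7.99·sin63.3° = 7.138 m, counterclockwise.
Στ = 0 ⇒ N × 7.138 = 2648 ⇒ N = 371 N.
ΣFx = 0: friction at the foot balances the wall's push, so f = N_wall = 371 N.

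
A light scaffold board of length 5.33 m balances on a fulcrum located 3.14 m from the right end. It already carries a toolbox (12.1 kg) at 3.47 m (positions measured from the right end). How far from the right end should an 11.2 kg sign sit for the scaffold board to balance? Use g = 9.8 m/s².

Choose the fulcrum (at 3.14 m from the right end) as the axis so the support reaction has zero arm there.
Toolbox: 12.1 × 9.8 = 118.6 N down at 3.47 m → arm 0.33 m, τ = 118.6 × 0.33 = 39.14 N·m counterclockwise.
Net moment of existing loads = 39.14 N·m counterclockwise.
The sign weighs 11.2 × 9.8 = 109.8 N and must supply an equal clockwise moment, so its lever arm about the fulcrum is 39.14 / 109.8 = 0.356 m.
That puts it at 3.14 − 0.356 = 2.78 m from the right end.

x ≈ 2.78 m from the right end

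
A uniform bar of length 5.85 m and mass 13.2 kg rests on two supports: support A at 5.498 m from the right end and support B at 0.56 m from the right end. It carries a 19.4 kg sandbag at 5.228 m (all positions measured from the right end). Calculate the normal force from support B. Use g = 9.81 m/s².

R_B ≈ 77.9 N

Taking torques about support A:
Beam weight: 13.2 × 9.81 = 129.5 N down at 2.925 m → arm 2.573 m, τ = 129.5 × 2.573 = 333.2 N·m clockwise.
Sandbag: 19.4 × 9.81 = 190.3 N down at 5.228 m → arm 0.27 m, τ = 190.3 × 0.27 = 51.38 N·m clockwise.
Net load moment about support A = 384.6 N·m clockwise.
Reaction R at support B is upward at 0.56 m, arm 4.938 m → moment R × 4.938 counterclockwise.
For rotational equilibrium, R × 4.938 = 384.6, so R = 77.9 N.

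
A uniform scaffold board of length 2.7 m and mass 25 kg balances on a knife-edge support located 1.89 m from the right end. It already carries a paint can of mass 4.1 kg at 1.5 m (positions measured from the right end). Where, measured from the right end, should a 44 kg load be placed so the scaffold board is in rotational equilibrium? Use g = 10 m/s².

Taking torques about the knife-edge support (at 1.89 m from the right end):
Beam weight: 25 × 10 = 250 N down at 1.35 m → arm 0.54 m, τ = 250 × 0.54 = 135 N·m clockwise.
Paint can: 4.1 × 10 = 41 N down at 1.5 m → arm 0.39 m, τ = 41 × 0.39 = 15.99 N·m clockwise.
Net moment of existing loads = 151 N·m clockwise.
The load weighs 44 × 10 = 440 N and must supply an equal counterclockwise moment, so its lever arm about the knife-edge support is 151 / 440 = 0.343 m.
That puts it at 1.89 + 0.343 = 2.23 m from the right end.

x ≈ 2.23 m from the right end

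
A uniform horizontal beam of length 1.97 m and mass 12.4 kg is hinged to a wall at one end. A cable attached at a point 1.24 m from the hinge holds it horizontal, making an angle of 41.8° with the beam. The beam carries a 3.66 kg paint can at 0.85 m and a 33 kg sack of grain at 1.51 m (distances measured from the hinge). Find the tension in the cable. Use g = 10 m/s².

Choose the hinge as the axis so the unknown hinge reaction has zero arm there.
Beam weight: 12.4 × 10 = 124 N down at 0.985 m → arm 0.985 m, τ = 124 × 0.985 = 122.1 N·m clockwise.
Paint can: 3.66 × 10 = 36.6 N down at 0.85 m → arm 0.85 m, τ = 36.6 × 0.85 = 31.11 N·m clockwise.
Sack of grain: 33 × 10 = 330 N down at 1.51 m → arm 1.51 m, τ = 330 × 1.51 = 498.3 N·m clockwise.
Total clockwise load moment = 651.5 N·m.
The cable tension T acts at 1.24 m; only its component perpendicular to the beam, T sinθ, produces torque. sin 41.8° = 0.6665.
Στ = 0 ⇒ T × 1.24 × 0.6665 = 651.5 ⇒ T = 651.5 / 0.8265 = 788 N.

T ≈ 788 N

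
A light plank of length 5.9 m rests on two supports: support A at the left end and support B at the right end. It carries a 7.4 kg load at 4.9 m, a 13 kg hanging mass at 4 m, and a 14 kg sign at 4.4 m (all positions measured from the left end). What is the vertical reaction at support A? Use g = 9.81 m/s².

R_A ≈ 88.3 N

About support B:
Load: 7.4 × 9.81 = 72.59 N down at 4.9 m → arm 1 m, τ = 72.59 × 1 = 72.59 N·m counterclockwise.
Hanging mass: 13 × 9.81 = 127.5 N down at 4 m → arm 1.9 m, τ = 127.5 × 1.9 = 242.2 N·m counterclockwise.
Sign: 14 × 9.81 = 137.3 N down at 4.4 m → arm 1.5 m, τ = 137.3 × 1.5 = 206 N·m counterclockwise.
Net load moment about support B = 520.8 N·m counterclockwise.
Reaction R at support A is upward at 0 m, arm 5.9 m → moment R × 5.9 clockwise.
Setting net torque to zero: R × 5.9 = 520.8 → R = 88.3 N.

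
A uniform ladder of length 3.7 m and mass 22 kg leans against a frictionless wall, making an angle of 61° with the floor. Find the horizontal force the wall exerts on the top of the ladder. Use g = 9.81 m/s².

N_wall ≈ 59.8 N

Choose the foot of the ladder as the axis so the floor normal and friction both act there and drop out.
Ladder weight 22×9.81 = 215.8 N acts at 1.85 m along the ladder; its horizontal arm is 1.85·cos61° = 0.8969 m → τ = 193.6 N·m clockwise.
Wall normal N acts horizontally at the top; its moment arm is the height L sinθ = 3.7·sin61° = 3.236 m, counterclockwise.
Στ = 0 ⇒ N × 3.236 = 193.6 ⇒ N = 59.8 N.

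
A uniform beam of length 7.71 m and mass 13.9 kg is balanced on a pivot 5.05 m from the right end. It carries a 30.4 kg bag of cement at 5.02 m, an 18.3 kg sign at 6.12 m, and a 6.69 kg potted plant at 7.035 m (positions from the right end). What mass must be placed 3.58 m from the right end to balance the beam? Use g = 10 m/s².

Choose the pivot (at 5.05 m from the right end) as the axis so the support reaction has zero arm there.
Beam weight: 13.9 × 10 = 139 N down at 3.855 m → arm 1.195 m, τ = 139 × 1.195 = 166.1 N·m clockwise.
Bag of cement: 30.4 × 10 = 304 N down at 5.02 m → arm 0.03 m, τ = 304 × 0.03 = 9.12 N·m clockwise.
Sign: 18.3 × 10 = 183 N down at 6.12 m → arm 1.07 m, τ = 183 × 1.07 = 195.8 N·m counterclockwise.
Potted plant: 6.69 × 10 = 66.9 N down at 7.035 m → arm 1.985 m, τ = 66.9 × 1.985 = 132.8 N·m counterclockwise.
Net moment of known loads = 153.4 N·m counterclockwise.
An unknown mass m at 3.58 m has arm 1.47 m; its moment is m·g·1.47 clockwise.
Στ = 0 ⇒ m × 10 × 1.47 = 153.4 ⇒ m = 153.4 / (10 × 1.47) = 10.4 kg.

m ≈ 10.4 kg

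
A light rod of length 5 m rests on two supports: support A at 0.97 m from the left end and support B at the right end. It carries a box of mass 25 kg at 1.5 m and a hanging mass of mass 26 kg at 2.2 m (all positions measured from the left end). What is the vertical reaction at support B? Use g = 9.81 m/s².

Take moments about support A.
Box: 25 × 9.81 = 245.2 N down at 1.5 m → arm 0.53 m, τ = 245.2 × 0.53 = 130 N·m clockwise.
Hanging mass: 26 × 9.81 = 255.1 N down at 2.2 m → arm 1.23 m, τ = 255.1 × 1.23 = 313.8 N·m clockwise.
Net load moment about support A = 443.8 N·m clockwise.
Reaction R at support B is upward at 5 m, arm 4.03 m → moment R × 4.03 counterclockwise.
Στ = 0 ⇒ R × 4.03 = 443.8 ⇒ R = 110 N.

R_B ≈ 110 N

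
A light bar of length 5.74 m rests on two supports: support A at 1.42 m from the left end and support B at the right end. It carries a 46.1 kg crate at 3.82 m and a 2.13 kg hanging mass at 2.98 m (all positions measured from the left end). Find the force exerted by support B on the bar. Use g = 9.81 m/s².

Sum moments about support A (its reaction then has zero moment arm).
Crate: 46.1 × 9.81 = 452.2 N down at 3.82 m → arm 2.4 m, τ = 452.2 × 2.4 = 1085 N·m clockwise.
Hanging mass: 2.13 × 9.81 = 20.9 N down at 2.98 m → arm 1.56 m, τ = 20.9 × 1.56 = 32.6 N·m clockwise.
Net load moment about support A = 1118 N·m clockwise.
Reaction R at support B is upward at 5.74 m, arm 4.32 m → moment R × 4.32 counterclockwise.
Στ = 0 ⇒ R × 4.32 = 1118 ⇒ R = 259 N.

R_B ≈ 259 N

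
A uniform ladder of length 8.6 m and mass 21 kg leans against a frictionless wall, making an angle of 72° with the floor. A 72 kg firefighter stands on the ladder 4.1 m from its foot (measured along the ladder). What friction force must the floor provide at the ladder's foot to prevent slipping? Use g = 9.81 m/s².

f ≈ 143 N

Taking torques about the foot of the ladder:
Ladder weight 21×9.81 = 206 N acts at 4.3 m along the ladder; its horizontal arm is 4.3·cos72° = 1.329 m → τ = 273.8 N·m clockwise.
Firefighter: 72×9.81 = 706.3 N at 4.1 m → arm 1.267 m → τ = 894.9 N·m clockwise.
Wall normal N acts horizontally at the top; its moment arm is the height L sinθ = 8.6·sin72° = 8.179 m, counterclockwise.
Setting net torque to zero: N × 8.179 = 1169 → N = 143 N.
ΣFx = 0: friction at the foot balances the wall's push, so f = N_wall = 143 N.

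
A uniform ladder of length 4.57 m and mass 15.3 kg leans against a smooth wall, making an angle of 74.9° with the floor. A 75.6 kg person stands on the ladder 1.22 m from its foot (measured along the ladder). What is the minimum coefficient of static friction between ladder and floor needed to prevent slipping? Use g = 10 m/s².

Take moments about the foot of the ladder.
Ladder weight 15.3×10 = 153 N acts at 2.285 m along the ladder; its horizontal arm is 2.285·cos74.9° = 0.5953 m → τ = 91.08 N·m clockwise.
Person: 75.6×10 = 756 N at 1.22 m → arm 0.3178 m → τ = 240.3 N·m clockwise.
Wall normal N acts horizontally at the top; its moment arm is the height L sinθ = 4.57·sin74.9° = 4.412 m, counterclockwise.
Στ = 0 ⇒ N × 4.412 = 331.4 ⇒ N = 75.11 N.
ΣFx = 0 ⇒ f = N_wall = 75.11 N. ΣFy = 0 ⇒ N_floor = 909 N.
μ_min = f / N_floor = 75.11 / 909 = 0.0826.

μ_min ≈ 0.0826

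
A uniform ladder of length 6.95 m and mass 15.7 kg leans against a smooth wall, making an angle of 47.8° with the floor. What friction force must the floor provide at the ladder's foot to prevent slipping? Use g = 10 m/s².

Taking torques about the foot of the ladder:
Ladder weight 15.7×10 = 157 N acts at 3.475 m along the ladder; its horizontal arm is 3.475·cos47.8° = 2.334 m → τ = 366.4 N·m clockwise.
Wall normal N acts horizontally at the top; its moment arm is the height L sinθ = 6.95·sin47.8° = 5.149 m, counterclockwise.
Setting net torque to zero: N × 5.149 = 366.4 → N = 71.2 N.
ΣFx = 0: friction at the foot balances the wall's push, so f = N_wall = 71.2 N.

f ≈ 71.2 N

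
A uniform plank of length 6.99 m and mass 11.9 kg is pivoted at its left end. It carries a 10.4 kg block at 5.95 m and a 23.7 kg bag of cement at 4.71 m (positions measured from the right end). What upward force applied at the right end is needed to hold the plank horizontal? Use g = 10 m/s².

F ≈ 152 N

About the left end:
Beam weight: 11.9 × 10 = 119 N down at 3.495 m → arm 3.495 m, τ = 119 × 3.495 = 415.9 N·m clockwise.
Block: 10.4 × 10 = 104 N down at 5.95 m → arm 1.04 m, τ = 104 × 1.04 = 108.2 N·m clockwise.
Bag of cement: 23.7 × 10 = 237 N down at 4.71 m → arm 2.28 m, τ = 237 × 2.28 = 540.4 N·m clockwise.
Net moment of the loads = 1064 N·m clockwise.
The upward force F acts at the right end, arm 6.99 m, giving F × 6.99 counterclockwise.
Στ = 0 ⇒ F × 6.99 = 1064 ⇒ F = 1064 / 6.99 = 152 N.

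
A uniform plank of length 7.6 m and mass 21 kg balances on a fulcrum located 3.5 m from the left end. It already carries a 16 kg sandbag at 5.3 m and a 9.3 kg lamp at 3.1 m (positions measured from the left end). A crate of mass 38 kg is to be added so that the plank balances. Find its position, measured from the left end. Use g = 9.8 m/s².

x ≈ 2.67 m from the left end

Sum moments about the fulcrum (at 3.5 m from the left end) (the support reaction has zero arm there).
Beam weight: 21 × 9.8 = 205.8 N down at 3.8 m → arm 0.3 m, τ = 205.8 × 0.3 = 61.74 N·m clockwise.
Sandbag: 16 × 9.8 = 156.8 N down at 5.3 m → arm 1.8 m, τ = 156.8 × 1.8 = 282.2 N·m clockwise.
Lamp: 9.3 × 9.8 = 91.14 N down at 3.1 m → arm 0.4 m, τ = 91.14 × 0.4 = 36.46 N·m counterclockwise.
Net moment of existing loads = 307.5 N·m clockwise.
The crate weighs 38 × 9.8 = 372.4 N and must supply an equal counterclockwise moment, so its lever arm about the fulcrum is 307.5 / 372.4 = 0.826 m.
That puts it at 3.5 − 0.826 = 2.67 m from the left end.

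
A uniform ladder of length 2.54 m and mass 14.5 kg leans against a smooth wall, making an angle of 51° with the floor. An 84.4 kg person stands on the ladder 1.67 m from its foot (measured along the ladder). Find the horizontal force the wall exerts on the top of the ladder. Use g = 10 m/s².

N_wall ≈ 508 N

Take moments about the foot of the ladder.
Ladder weight 14.5×10 = 145 N acts at 1.27 m along the ladder; its horizontal arm is 1.27·cos51° = 0.7992 m → τ = 115.9 N·m clockwise.
Person: 84.4×10 = 844 N at 1.67 m → arm 1.051 m → τ = 887 N·m clockwise.
Wall normal N acts horizontally at the top; its moment arm is the height L sinθ = 2.54·sin51° = 1.974 m, counterclockwise.
For rotational equilibrium, N × 1.974 = 1003, so N = 508 N.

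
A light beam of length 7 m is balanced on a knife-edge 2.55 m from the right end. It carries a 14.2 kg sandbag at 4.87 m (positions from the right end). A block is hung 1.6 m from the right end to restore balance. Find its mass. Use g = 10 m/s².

Take moments about the knife-edge (at 2.55 m from the right end).
Sandbag: 14.2 × 10 = 142 N down at 4.87 m → arm 2.32 m, τ = 142 × 2.32 = 329.4 N·m counterclockwise.
Net moment of known loads = 329.4 N·m counterclockwise.
An unknown mass m at 1.6 m has arm 0.95 m; its moment is m·g·0.95 clockwise.
Στ = 0 ⇒ m × 10 × 0.95 = 329.4 ⇒ m = 329.4 / (10 × 0.95) = 34.7 kg.

m ≈ 34.7 kg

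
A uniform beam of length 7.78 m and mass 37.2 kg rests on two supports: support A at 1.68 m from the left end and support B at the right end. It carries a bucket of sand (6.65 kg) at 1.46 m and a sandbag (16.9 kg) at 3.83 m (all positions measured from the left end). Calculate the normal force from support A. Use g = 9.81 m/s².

About support B:
Beam weight: 37.2 × 9.81 = 364.9 N down at 3.89 m → arm 3.89 m, τ = 364.9 × 3.89 = 1419 N·m counterclockwise.
Bucket of sand: 6.65 × 9.81 = 65.24 N down at 1.46 m → arm 6.32 m, τ = 65.24 × 6.32 = 412.3 N·m counterclockwise.
Sandbag: 16.9 × 9.81 = 165.8 N down at 3.83 m → arm 3.95 m, τ = 165.8 × 3.95 = 654.9 N·m counterclockwise.
Net load moment about support B = 2486 N·m counterclockwise.
Reaction R at support A is upward at 1.68 m, arm 6.1 m → moment R × 6.1 clockwise.
Στ = 0 ⇒ R × 6.1 = 2486 ⇒ R = 408 N.

R_A ≈ 408 N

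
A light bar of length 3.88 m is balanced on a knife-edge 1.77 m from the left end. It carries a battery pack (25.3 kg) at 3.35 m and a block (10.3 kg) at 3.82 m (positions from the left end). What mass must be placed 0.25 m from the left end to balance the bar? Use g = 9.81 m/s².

m ≈ 40.2 kg

Take moments about the knife-edge (at 1.77 m from the left end).
Battery pack: 25.3 × 9.81 = 248.2 N down at 3.35 m → arm 1.58 m, τ = 248.2 × 1.58 = 392.2 N·m clockwise.
Block: 10.3 × 9.81 = 101 N down at 3.82 m → arm 2.05 m, τ = 101 × 2.05 = 207 N·m clockwise.
Net moment of known loads = 599.2 N·m clockwise.
An unknown mass m at 0.25 m has arm 1.52 m; its moment is m·g·1.52 counterclockwise.
For rotational equilibrium, m × 9.81 × 1.52 = 599.2, so m = 599.2 / (9.81 × 1.52) = 40.2 kg.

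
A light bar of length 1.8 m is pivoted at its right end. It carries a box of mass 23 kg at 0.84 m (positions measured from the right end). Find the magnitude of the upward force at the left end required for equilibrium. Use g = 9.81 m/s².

Sum moments about the right end (the unknown pivot reaction has zero arm there).
Box: 23 × 9.81 = 225.6 N down at 0.84 m → arm 0.84 m, τ = 225.6 × 0.84 = 189.5 N·m counterclockwise.
Net moment of the loads = 189.5 N·m counterclockwise.
The upward force F acts at the left end, arm 1.8 m, giving F × 1.8 clockwise.
Setting net torque to zero: F × 1.8 = 189.5 → F = 189.5 / 1.8 = 105 N.

F ≈ 105 N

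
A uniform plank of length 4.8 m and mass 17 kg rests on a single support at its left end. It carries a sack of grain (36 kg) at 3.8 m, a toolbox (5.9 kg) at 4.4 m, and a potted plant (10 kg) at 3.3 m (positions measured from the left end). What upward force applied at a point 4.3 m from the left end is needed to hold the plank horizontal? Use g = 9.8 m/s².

F ≈ 539 N

Choose the left end as the axis so the unknown pivot reaction has zero arm there.
Beam weight: 17 × 9.8 = 166.6 N down at 2.4 m → arm 2.4 m, τ = 166.6 × 2.4 = 399.8 N·m clockwise.
Sack of grain: 36 × 9.8 = 352.8 N down at 3.8 m → arm 3.8 m, τ = 352.8 × 3.8 = 1341 N·m clockwise.
Toolbox: 5.9 × 9.8 = 57.82 N down at 4.4 m → arm 4.4 m, τ = 57.82 × 4.4 = 254.4 N·m clockwise.
Potted plant: 10 × 9.8 = 98 N down at 3.3 m → arm 3.3 m, τ = 98 × 3.3 = 323.4 N·m clockwise.
Net moment of the loads = 2319 N·m clockwise.
The upward force F acts at a point 4.3 m from the left end, arm 4.3 m, giving F × 4.3 counterclockwise.
Balancing moments: F × 4.3 = 2319, giving F = 2319 / 4.3 = 539 N.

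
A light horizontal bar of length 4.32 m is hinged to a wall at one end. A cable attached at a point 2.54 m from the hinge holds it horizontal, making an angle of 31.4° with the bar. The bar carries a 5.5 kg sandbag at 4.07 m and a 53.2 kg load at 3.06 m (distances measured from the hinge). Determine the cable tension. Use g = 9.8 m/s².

Choose the hinge as the axis so the unknown hinge reaction has zero arm there.
Sandbag: 5.5 × 9.8 = 53.9 N down at 4.07 m → arm 4.07 m, τ = 53.9 × 4.07 = 219.4 N·m clockwise.
Load: 53.2 × 9.8 = 521.4 N down at 3.06 m → arm 3.06 m, τ = 521.4 × 3.06 = 1595 N·m clockwise.
Total clockwise load moment = 1814 N·m.
The cable tension T acts at 2.54 m; only its component perpendicular to the bar, T sinθ, produces torque. sin 31.4° = 0.521.
Setting net torque to zero: T × 2.54 × 0.521 = 1814 → T = 1814 / 1.323 = 1370 N.

T ≈ 1370 N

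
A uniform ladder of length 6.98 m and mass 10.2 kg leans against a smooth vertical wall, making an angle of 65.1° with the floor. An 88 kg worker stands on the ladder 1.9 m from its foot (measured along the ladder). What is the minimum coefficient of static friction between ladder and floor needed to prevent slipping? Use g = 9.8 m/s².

μ_min ≈ 0.137

Choose the foot of the ladder as the axis so the floor normal and friction both act there and drop out.
Ladder weight 10.2×9.8 = 99.96 N acts at 3.49 m along the ladder; its horizontal arm is 3.49·cos65.1° = 1.469 m → τ = 146.8 N·m clockwise.
Worker: 88×9.8 = 862.4 N at 1.9 m → arm 0.8 m → τ = 689.9 N·m clockwise.
Wall normal N acts horizontally at the top; its moment arm is the height L sinθ = 6.98·sin65.1° = 6.331 m, counterclockwise.
Setting net torque to zero: N × 6.331 = 836.7 → N = 132.2 N.
ΣFx = 0 ⇒ f = N_wall = 132.2 N. ΣFy = 0 ⇒ N_floor = 962.4 N.
μ_min = f / N_floor = 132.2 / 962.4 = 0.137.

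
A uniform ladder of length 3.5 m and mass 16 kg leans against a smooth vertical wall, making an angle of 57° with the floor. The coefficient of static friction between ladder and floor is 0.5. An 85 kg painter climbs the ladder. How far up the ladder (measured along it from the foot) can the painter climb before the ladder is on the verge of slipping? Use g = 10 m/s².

d ≈ 2.87 m

About the foot of the ladder:
Ladder weight 16×10 = 160 N acts at 1.75 m along the ladder; its horizontal arm is 1.75·cos57° = 0.9531 m → τ = 152.5 N·m clockwise.
Painter weight 85×10 = 850 N at distance d → arm d·cos57° → τ = 850·d·0.5446 clockwise.
Wall normal N at the top has arm L sinθ = 2.935 m counterclockwise, so Στ = 0 gives N·2.935 = 152.5 + 462.9·d.
ΣFy = 0 ⇒ N_floor = 1010 N, so the maximum friction is μ_s·N_floor = 0.5×1010 = 505 N. ΣFx = 0 ⇒ N_wall = f, so at the slipping point N = 505 N.
Substituting: 505×2.935 = 152.5 + 462.9·d ⇒ d = (1482 − 152.5) / 462.9 = 2.87 m.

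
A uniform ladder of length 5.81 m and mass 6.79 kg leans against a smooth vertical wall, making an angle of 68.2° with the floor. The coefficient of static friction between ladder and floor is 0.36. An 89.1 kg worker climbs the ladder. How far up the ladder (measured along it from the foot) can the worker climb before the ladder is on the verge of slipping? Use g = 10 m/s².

d ≈ 5.41 m

Taking torques about the foot of the ladder:
Ladder weight 6.79×10 = 67.9 N acts at 2.905 m along the ladder; its horizontal arm is 2.905·cos68.2° = 1.079 m → τ = 73.26 N·m clockwise.
Worker weight 89.1×10 = 891 N at distance d → arm d·cos68.2° → τ = 891·d·0.3714 clockwise.
Wall normal N at the top has arm L sinθ = 5.395 m counterclockwise, so Στ = 0 gives N·5.395 = 73.26 + 330.9·d.
ΣFy = 0 ⇒ N_floor = 958.9 N, so the maximum friction is μ_s·N_floor = 0.36×958.9 = 345.2 N. ΣFx = 0 ⇒ N_wall = f, so at the slipping point N = 345.2 N.
Substituting: 345.2×5.395 = 73.26 + 330.9·d ⇒ d = (1862 − 73.26) / 330.9 = 5.41 m.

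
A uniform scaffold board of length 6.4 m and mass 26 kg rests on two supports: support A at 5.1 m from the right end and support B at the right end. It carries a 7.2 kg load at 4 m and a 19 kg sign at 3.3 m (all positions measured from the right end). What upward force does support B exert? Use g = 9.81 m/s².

R_B ≈ 176 N

Take moments about support A.
Beam weight: 26 × 9.81 = 255.1 N down at 3.2 m → arm 1.9 m, τ = 255.1 × 1.9 = 484.7 N·m clockwise.
Load: 7.2 × 9.81 = 70.63 N down at 4 m → arm 1.1 m, τ = 70.63 × 1.1 = 77.69 N·m clockwise.
Sign: 19 × 9.81 = 186.4 N down at 3.3 m → arm 1.8 m, τ = 186.4 × 1.8 = 335.5 N·m clockwise.
Net load moment about support A = 897.9 N·m clockwise.
Reaction R at support B is upward at 0 m, arm 5.1 m → moment R × 5.1 counterclockwise.
Balancing moments: R × 5.1 = 897.9, giving R = 176 N.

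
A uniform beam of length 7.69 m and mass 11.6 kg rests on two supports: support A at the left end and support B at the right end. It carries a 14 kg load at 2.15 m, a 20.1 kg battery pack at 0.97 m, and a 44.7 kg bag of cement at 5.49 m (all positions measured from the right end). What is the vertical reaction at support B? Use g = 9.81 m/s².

R_B ≈ 454 N

Take moments about support A.
Beam weight: 11.6 × 9.81 = 113.8 N down at 3.845 m → arm 3.845 m, τ = 113.8 × 3.845 = 437.6 N·m clockwise.
Load: 14 × 9.81 = 137.3 N down at 2.15 m → arm 5.54 m, τ = 137.3 × 5.54 = 760.6 N·m clockwise.
Battery pack: 20.1 × 9.81 = 197.2 N down at 0.97 m → arm 6.72 m, τ = 197.2 × 6.72 = 1325 N·m clockwise.
Bag of cement: 44.7 × 9.81 = 438.5 N down at 5.49 m → arm 2.2 m, τ = 438.5 × 2.2 = 964.7 N·m clockwise.
Net load moment about support A = 3488 N·m clockwise.
Reaction R at support B is upward at 0 m, arm 7.69 m → moment R × 7.69 counterclockwise.
Balancing moments: R × 7.69 = 3488, giving R = 454 N.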